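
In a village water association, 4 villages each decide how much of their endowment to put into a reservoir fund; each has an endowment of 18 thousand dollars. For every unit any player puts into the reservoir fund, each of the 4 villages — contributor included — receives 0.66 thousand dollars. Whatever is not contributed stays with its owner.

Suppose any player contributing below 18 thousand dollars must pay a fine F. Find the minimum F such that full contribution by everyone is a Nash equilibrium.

6.12 thousand dollars

Given the others contribute fully, the best deviation is to contribute 0 (any partial contribution still incurs the fine and gives up units whose private return 0.66 is below 1).
Deviating from 18 to 0 saves 18 thousand dollars but forfeits the deviator's share of the drop in the reservoir fund: 0.66 × 18 = 11.88.
So the deviation gain is 18 − 11.88 = 6.12, and the fine must be at least 6.12 thousand dollars to wipe it out.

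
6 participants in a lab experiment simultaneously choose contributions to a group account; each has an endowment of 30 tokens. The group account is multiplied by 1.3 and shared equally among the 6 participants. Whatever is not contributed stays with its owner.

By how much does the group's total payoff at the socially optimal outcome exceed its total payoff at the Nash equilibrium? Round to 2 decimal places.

54.00 tokens

Each contributed unit returns 1.3/6 = 0.2167 to its contributor — below 1 — so contributing 0 is dominant for every player. At the Nash equilibrium everyone keeps their 30, and the group total is 6 × 30 = 180.
Each contributed unit returns 1.300 to the group as a whole (0.2167 to each of 6 players), which exceeds 1, so the social optimum is full contribution: group total = 1.300 × 180 = 234.00.
Efficiency loss = 234.00 − 180 = 54.00.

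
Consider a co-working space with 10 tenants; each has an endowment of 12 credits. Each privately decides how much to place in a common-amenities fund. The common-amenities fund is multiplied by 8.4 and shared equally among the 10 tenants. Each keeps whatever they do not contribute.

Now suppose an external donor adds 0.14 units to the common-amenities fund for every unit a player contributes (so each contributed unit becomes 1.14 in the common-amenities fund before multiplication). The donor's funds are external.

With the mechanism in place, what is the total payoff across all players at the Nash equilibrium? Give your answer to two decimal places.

120.00 credits

With the mechanism, a contributed unit returns 8.4 × 1.14 / 10 = 0.9576 per unit of net cost — still below 1 — so contributing 0 remains dominant for every player.
Everyone keeps their endowment and the group total is 10 × 12 = 120.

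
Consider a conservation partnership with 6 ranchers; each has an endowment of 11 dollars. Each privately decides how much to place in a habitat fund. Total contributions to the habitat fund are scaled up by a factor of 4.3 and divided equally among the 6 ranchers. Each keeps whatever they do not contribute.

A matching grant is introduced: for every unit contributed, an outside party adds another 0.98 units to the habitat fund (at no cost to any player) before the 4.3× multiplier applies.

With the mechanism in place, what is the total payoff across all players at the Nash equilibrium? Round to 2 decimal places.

561.92 dollars

Under the mechanism each unit contributed yields 4.3 × 1.98 / 6 = 1.4190 back to its contributor per unit of net cost, which exceeds 1, making full contribution the dominant choice for everyone.
At the Nash equilibrium everyone contributes 11. Group total payoff = 4.3 × 1.98 × 66 = 561.92.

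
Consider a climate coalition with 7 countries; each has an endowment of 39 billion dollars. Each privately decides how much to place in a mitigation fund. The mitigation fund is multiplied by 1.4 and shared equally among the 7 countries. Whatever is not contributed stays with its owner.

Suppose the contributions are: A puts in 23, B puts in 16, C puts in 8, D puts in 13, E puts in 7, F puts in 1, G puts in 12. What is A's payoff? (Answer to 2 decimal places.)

Total contributed: 23 + 16 + 8 + 13 + 7 + 1 + 12 = 80.
Each receives 1.4 × 80 / 7 = 16.00 from the mitigation fund.
A keeps 39 − 23 = 16, so A's payoff is 16 + 16.00 = 32.00.

32.00 billion dollars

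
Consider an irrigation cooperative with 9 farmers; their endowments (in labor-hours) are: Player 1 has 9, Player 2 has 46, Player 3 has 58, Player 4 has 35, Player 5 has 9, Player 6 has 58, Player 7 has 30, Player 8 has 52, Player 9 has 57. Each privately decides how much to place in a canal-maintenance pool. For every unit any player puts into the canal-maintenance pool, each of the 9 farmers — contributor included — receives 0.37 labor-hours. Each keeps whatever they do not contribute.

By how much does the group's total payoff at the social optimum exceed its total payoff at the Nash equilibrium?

The private return per contributed unit is 0.37 < 1 for everyone, so the Nash equilibrium is zero contribution and the group total is Σ E_j = 9 + 46 + 58 + 35 + 9 + 58 + 30 + 52 + 57 = 354.
Each contributed unit returns 3.330 to the group, so the social optimum is full contribution by everyone: group total = 3.330 × 354 = 1178.82.
Efficiency loss = (3.330 − 1) × 354 = 824.82.

824.82 labor-hours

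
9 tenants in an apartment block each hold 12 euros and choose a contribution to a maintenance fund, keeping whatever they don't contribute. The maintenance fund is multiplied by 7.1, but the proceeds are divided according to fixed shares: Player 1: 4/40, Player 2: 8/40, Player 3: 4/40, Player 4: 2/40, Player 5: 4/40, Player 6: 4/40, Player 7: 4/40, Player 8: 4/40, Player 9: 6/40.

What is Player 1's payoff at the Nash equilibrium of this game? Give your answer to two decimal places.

29.04 euros

A player with share s gets back 7.1·s per unit contributed, so full contribution is dominant for anyone with s > 1/7.1 = 0.1408 and zero contribution is dominant for anyone below.
Player 2 and Player 9 are above the threshold, contributing 12 each; the remaining 7 contribute 0. Total contributed: 24.
Player 1 keeps 12 and receives 7.1 × 24 × 4/40 = 17.04 from the maintenance fund, for a payoff of 29.04.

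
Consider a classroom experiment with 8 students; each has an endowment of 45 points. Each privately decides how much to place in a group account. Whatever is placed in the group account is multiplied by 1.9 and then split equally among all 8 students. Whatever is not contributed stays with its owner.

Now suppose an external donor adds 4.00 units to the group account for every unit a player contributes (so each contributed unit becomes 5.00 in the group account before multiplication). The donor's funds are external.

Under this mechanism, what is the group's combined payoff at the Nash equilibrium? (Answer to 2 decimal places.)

3420.00 points

With the mechanism, a contributed unit returns 1.9 × 5.00 / 8 = 1.1875 per unit of net cost to the contributor — now above 1 — so contributing fully is weakly dominant for every player.
At the Nash equilibrium everyone contributes 45. Group total payoff = 1.9 × 5.00 × 360 = 3420.00.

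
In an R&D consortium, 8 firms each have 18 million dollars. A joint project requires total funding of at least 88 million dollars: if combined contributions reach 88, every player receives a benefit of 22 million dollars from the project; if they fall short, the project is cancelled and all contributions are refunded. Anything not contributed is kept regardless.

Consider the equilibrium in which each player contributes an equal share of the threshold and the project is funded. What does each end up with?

Equal share of the threshold: 88/8 = 11.
At this profile no one gains by cutting their contribution: any cut drops the total below 88, the project is cancelled, contributions are refunded, and the deviator ends with 18, which is less than 18 − 11 + 22 = 29. Contributing more than 11 just wastes the excess. So contributing exactly 11 is a best response.
Each player's payoff: 18 − 11 + 22 = 29.

29 million dollars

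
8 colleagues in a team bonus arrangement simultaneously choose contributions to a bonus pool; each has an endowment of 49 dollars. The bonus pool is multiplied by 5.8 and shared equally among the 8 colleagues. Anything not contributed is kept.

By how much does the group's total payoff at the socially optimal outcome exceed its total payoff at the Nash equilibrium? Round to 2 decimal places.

1881.60 dollars

Each contributed unit returns 5.8/8 = 0.7250 to its contributor — below 1 — so contributing 0 is dominant for every player. At the Nash equilibrium everyone keeps their 49, and the group total is 8 × 49 = 392.
Each contributed unit returns 5.800 to the group as a whole (0.7250 to each of 8 players), which exceeds 1, so the social optimum is full contribution: group total = 5.800 × 392 = 2273.60.
Efficiency loss = 2273.60 − 392 = 1881.60.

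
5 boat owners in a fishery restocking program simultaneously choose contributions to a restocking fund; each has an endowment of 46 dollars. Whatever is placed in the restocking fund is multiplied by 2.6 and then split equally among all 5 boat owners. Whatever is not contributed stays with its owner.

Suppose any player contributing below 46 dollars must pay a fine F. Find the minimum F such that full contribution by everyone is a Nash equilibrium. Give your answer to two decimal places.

22.08 dollars

Given the others contribute fully, the best deviation is to contribute 0 (any partial contribution still incurs the fine and gives up units whose private return 0.5200 is below 1).
Deviating from 46 to 0 saves 46 dollars but forfeits the deviator's share of the drop in the restocking fund: 2.6/5 × 46 = 23.92.
So the deviation gain is 46 − 23.92 = 22.08, and the fine must be at least 22.08 dollars to wipe it out.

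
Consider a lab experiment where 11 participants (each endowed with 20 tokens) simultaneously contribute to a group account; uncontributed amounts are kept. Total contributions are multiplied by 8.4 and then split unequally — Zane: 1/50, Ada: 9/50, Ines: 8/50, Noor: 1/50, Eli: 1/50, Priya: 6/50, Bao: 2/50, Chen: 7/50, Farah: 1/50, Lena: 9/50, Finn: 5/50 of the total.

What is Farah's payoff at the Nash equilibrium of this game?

Player j's private return per contributed unit is 8.4 × (j's share). Contributing is weakly dominant for j when that share is at least 1/8.4 = 0.1190, and contributing 0 is dominant otherwise.
The shares above 0.1190 belong to Ada, Ines, Priya, Chen and Lena, contributing 20 each; the remaining 6 contribute 0. Total contributed: 100.
Farah keeps 20 and receives 8.4 × 100 × 1/50 = 16.80 from the group account, for a payoff of 36.80.

36.80 tokens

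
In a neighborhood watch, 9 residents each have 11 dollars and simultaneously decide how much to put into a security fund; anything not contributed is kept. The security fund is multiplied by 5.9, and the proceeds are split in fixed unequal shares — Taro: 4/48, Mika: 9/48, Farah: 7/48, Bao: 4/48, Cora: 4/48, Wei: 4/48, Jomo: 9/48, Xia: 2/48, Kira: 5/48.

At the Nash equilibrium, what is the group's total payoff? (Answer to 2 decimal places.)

Player j's private return per contributed unit is 5.9 × (j's share). Contributing is weakly dominant for j when that share is at least 1/5.9 = 0.1695, and contributing 0 is dominant otherwise.
Mika and Jomo clear that bar, contributing 11 each; the remaining 7 contribute 0. Total contributed: 22.
The security fund pays out 5.9 × 22 = 129.80 in total (split across the unequal shares, but the aggregate is all that matters for the group sum).
The 7 free-riders keep 11 each, adding 77. Group total = 77 + 129.80 = 206.80.

206.80 dollars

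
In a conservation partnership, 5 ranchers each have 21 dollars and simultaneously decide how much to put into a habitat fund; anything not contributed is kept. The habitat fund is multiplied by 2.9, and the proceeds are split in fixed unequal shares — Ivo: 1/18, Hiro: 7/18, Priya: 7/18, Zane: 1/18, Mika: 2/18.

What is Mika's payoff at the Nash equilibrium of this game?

34.53 dollars

Player j's private return per contributed unit is 2.9 × (j's share). Contributing is weakly dominant for j when that share is at least 1/2.9 = 0.3448, and contributing 0 is dominant otherwise.
The shares above 0.3448 belong to Hiro and Priya, contributing 21 each; the remaining 3 contribute 0. Total contributed: 42.
Mika keeps 21 and receives 2.9 × 42 × 2/18 = 13.53 from the habitat fund, for a payoff of 34.53.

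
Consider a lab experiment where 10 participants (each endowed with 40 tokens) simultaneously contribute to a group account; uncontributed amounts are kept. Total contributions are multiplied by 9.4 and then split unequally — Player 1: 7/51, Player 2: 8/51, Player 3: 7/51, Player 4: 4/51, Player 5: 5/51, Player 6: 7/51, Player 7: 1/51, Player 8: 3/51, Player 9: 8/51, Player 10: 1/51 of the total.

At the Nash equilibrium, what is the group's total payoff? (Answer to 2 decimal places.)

2080.00 tokens

For player j, contributing a unit is worthwhile iff 9.4 × (j's share) ≥ 1, i.e. iff j's share is at least 0.1064.
Player 1, Player 2, Player 3, Player 6 and Player 9 are above the threshold, contributing 40 each; the remaining 5 contribute 0. Total contributed: 200.
The group account pays out 9.4 × 200 = 1880.00 in total (split across the unequal shares, but the aggregate is all that matters for the group sum).
The 5 free-riders keep 40 each, adding 200. Group total = 200 + 1880.00 = 2080.00.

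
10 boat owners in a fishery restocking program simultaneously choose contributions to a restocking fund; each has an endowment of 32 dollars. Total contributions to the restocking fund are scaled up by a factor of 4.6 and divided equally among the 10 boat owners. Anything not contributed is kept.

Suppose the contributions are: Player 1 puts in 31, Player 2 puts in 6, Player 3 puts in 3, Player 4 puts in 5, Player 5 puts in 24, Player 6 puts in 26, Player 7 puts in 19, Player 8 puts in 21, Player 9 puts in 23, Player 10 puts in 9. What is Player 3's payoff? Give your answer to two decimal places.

105.82 dollars

Total contributed: 31 + 6 + 3 + 5 + 24 + 26 + 19 + 21 + 23 + 9 = 167.
Each receives 4.6 × 167 / 10 = 76.82 from the restocking fund.
Player 3 keeps 32 − 3 = 29, so Player 3's payoff is 29 + 76.82 = 105.82.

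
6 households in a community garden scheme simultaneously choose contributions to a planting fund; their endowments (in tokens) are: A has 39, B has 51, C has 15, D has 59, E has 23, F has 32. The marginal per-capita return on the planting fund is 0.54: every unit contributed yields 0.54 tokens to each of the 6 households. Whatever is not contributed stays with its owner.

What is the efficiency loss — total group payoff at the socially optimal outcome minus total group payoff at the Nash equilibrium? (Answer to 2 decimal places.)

The private return per contributed unit is 0.54 < 1 for everyone, so the Nash equilibrium is zero contribution and the group total is Σ E_j = 39 + 51 + 15 + 59 + 23 + 32 = 219.
Each contributed unit returns 3.240 to the group, so the social optimum is full contribution by everyone: group total = 3.240 × 219 = 709.56.
Efficiency loss = (3.240 − 1) × 219 = 490.56.

490.56 tokens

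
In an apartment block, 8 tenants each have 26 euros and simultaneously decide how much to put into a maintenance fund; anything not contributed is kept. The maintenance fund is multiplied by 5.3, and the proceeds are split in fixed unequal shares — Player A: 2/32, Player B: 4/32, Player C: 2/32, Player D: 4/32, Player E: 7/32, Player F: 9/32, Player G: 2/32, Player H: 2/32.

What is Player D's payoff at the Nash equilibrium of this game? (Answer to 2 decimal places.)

Each unit j contributes comes back to j as 5.3 × (j's share), so j prefers to contribute only if that share exceeds 1/5.3 = 0.1887; otherwise keeping the unit dominates.
Player E and Player F are above the threshold, contributing 26 each; the remaining 6 contribute 0. Total contributed: 52.
Player D keeps 26 and receives 5.3 × 52 × 4/32 = 34.45 from the maintenance fund, for a payoff of 60.45.

60.45 euros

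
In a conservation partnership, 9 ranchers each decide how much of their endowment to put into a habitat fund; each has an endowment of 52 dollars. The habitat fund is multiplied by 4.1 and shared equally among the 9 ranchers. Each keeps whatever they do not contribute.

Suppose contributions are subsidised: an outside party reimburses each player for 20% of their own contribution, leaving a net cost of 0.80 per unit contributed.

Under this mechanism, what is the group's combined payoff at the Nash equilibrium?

Even with the mechanism, each unit contributed returns only (4.1/9) / 0.80 = 0.5694 per unit of net cost, so contributing nothing is still dominant.
At the Nash equilibrium no one contributes; group total payoff = 9 × 52 = 468.

468.00 dollars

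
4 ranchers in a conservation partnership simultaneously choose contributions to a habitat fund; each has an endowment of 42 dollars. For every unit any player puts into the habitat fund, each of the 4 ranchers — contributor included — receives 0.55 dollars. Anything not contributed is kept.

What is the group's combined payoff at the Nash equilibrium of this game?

168.00 dollars

The private return per contributed unit is 0.55 < 1, so contributing 0 is dominant for every player. At the Nash equilibrium everyone keeps their 42, and the group total is 4 × 42 = 168.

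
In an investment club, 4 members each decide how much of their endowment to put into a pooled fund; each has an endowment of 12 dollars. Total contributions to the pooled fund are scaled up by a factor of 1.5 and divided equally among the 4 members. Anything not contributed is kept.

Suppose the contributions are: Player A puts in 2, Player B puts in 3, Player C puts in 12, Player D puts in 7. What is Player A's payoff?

19.00 dollars

Total contributed: 2 + 3 + 12 + 7 = 24.
Each receives 1.5 × 24 / 4 = 9.00 from the pooled fund.
Player A keeps 12 − 2 = 10, so Player A's payoff is 10 + 9.00 = 19.00.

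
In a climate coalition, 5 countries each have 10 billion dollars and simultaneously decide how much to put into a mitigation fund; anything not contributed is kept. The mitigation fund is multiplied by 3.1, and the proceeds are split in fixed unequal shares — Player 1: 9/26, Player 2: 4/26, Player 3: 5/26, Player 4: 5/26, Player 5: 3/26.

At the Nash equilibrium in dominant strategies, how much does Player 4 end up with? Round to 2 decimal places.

A player with share s gets back 3.1·s per unit contributed, so full contribution is dominant for anyone with s > 1/3.1 = 0.3226 and zero contribution is dominant for anyone below.
Player 1 alone (share 9/26) is above the threshold, contributing 10; the remaining 4 contribute 0. Total contributed: 10.
Player 4 keeps 10 and receives 3.1 × 10 × 5/26 = 5.96 from the mitigation fund, for a payoff of 15.96.

15.96 billion dollars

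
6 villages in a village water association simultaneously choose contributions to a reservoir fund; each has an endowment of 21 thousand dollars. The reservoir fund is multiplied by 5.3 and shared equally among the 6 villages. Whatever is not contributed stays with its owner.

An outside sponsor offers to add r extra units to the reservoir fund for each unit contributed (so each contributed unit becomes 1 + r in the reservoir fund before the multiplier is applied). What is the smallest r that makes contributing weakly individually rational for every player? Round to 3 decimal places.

0.132

With matching at rate r, one contributed unit becomes (1 + r) in the reservoir fund and returns 5.3 × (1 + r) / 6 to the contributor.
Setting this equal to 1: 1 + r = 6/5.3 = 1.1321.
So the minimum matching rate is r = 1.1321 − 1 = 0.132.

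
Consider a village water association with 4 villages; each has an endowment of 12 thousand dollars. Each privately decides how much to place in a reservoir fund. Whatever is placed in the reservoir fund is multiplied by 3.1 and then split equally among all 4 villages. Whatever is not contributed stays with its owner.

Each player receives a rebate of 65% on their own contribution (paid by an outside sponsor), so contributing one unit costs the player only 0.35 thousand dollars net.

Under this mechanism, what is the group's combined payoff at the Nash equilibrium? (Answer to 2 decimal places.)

Under the mechanism each unit contributed yields (3.1/4) / 0.35 = 2.2143 back to its contributor per unit of net cost, which exceeds 1, making full contribution the dominant choice for everyone.
At the Nash equilibrium everyone contributes 12. Group total payoff = 4 × (12 × 0.65 + 3.1 × 12) = 180.00.

180.00 thousand dollars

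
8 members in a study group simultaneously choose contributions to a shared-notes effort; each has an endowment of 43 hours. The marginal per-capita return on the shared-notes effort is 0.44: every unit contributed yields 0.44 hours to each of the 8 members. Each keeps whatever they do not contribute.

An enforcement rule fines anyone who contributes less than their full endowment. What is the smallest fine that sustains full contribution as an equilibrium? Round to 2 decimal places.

24.08 hours

Given the others contribute fully, the best deviation is to contribute 0 (any partial contribution still incurs the fine and gives up units whose private return 0.44 is below 1).
Deviating from 43 to 0 saves 43 hours but forfeits the deviator's share of the drop in the shared-notes effort: 0.44 × 43 = 18.92.
So the deviation gain is 43 − 18.92 = 24.08, and the fine must be at least 24.08 hours to wipe it out.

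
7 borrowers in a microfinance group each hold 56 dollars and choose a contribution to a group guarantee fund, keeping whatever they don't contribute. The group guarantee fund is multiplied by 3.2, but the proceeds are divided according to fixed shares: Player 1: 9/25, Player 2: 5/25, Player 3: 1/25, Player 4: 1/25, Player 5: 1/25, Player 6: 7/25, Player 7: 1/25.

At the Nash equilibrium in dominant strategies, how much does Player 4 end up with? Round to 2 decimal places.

Each unit j contributes comes back to j as 3.2 × (j's share), so j prefers to contribute only if that share exceeds 1/3.2 = 0.3125; otherwise keeping the unit dominates.
The only share above 0.3125 is Player 1's 9/25, contributing 56; the remaining 6 contribute 0. Total contributed: 56.
Player 4 keeps 56 and receives 3.2 × 56 × 1/25 = 7.17 from the group guarantee fund, for a payoff of 63.17.

63.17 dollars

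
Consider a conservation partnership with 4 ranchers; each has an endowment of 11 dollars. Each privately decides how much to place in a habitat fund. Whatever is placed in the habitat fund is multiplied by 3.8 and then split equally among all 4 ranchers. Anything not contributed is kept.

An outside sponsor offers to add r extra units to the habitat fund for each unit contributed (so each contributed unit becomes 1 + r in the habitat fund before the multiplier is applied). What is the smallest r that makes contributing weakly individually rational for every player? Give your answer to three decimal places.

With matching at rate r, one contributed unit becomes (1 + r) in the habitat fund and returns 3.8 × (1 + r) / 4 to the contributor.
Setting this equal to 1: 1 + r = 4/3.8 = 1.0526.
So the minimum matching rate is r = 1.0526 − 1 = 0.053.

0.053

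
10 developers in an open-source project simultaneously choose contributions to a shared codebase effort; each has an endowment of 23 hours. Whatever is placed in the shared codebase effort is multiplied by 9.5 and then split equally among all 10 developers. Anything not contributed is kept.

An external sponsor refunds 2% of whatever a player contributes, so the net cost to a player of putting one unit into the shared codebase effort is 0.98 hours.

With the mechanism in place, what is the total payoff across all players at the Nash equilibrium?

230.00 hours

With the mechanism, a contributed unit returns (9.5/10) / 0.98 = 0.9694 per unit of net cost — still below 1 — so contributing 0 remains dominant for every player.
Everyone keeps their endowment and the group total is 10 × 23 = 230.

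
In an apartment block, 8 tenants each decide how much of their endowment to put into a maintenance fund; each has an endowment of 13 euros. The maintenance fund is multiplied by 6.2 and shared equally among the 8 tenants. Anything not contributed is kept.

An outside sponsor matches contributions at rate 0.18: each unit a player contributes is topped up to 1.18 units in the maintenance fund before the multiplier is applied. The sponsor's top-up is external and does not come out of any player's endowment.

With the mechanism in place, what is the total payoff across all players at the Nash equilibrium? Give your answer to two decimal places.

Even with the mechanism, each unit contributed returns only 6.2 × 1.18 / 8 = 0.9145 per unit of net cost, so contributing nothing is still dominant.
At the Nash equilibrium no one contributes; group total payoff = 8 × 13 = 104.

104.00 euros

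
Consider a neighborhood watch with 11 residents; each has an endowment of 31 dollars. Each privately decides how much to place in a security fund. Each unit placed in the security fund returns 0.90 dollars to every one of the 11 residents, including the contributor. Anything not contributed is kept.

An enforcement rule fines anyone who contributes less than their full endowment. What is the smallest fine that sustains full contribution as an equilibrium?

Given the others contribute fully, the best deviation is to contribute 0 (any partial contribution still incurs the fine and gives up units whose private return 0.90 is below 1).
Deviating from 31 to 0 saves 31 dollars but forfeits the deviator's share of the drop in the security fund: 0.90 × 31 = 27.90.
So the deviation gain is 31 − 27.90 = 3.10, and the fine must be at least 3.10 dollars to wipe it out.

3.10 dollars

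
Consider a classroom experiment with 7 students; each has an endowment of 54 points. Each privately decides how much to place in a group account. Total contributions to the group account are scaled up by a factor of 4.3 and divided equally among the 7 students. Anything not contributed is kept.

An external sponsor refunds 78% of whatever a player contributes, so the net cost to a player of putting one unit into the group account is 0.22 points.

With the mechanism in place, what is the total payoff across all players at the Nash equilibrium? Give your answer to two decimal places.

1920.24 points

The effective private return per unit is now (4.3/7) / 0.22 = 2.7922 > 1, so every player's dominant strategy flips to full contribution.
So the Nash equilibrium is full contribution by all 7; the group earns 7 × (54 × 0.78 + 4.3 × 54) = 1920.24.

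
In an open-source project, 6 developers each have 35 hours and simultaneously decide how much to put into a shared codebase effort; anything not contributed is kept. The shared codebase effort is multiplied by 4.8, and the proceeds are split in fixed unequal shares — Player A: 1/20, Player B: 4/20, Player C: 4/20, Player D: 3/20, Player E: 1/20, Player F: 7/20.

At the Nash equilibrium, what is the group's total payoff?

343.00 hours

A player with share s gets back 4.8·s per unit contributed, so full contribution is dominant for anyone with s > 1/4.8 = 0.2083 and zero contribution is dominant for anyone below.
Only Player F (7/20) clears that bar, contributing 35; the remaining 5 contribute 0. Total contributed: 35.
The shared codebase effort pays out 4.8 × 35 = 168.00 in total (split across the unequal shares, but the aggregate is all that matters for the group sum).
The 5 free-riders keep 35 each, adding 175. Group total = 175 + 168.00 = 343.00.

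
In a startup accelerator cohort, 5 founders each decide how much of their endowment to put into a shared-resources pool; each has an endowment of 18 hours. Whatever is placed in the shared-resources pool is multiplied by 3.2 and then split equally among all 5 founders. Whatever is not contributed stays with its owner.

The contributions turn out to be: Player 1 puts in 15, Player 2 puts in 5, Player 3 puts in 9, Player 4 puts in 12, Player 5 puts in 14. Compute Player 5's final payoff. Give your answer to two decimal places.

39.20 hours

Total contributed: 15 + 5 + 9 + 12 + 14 = 55.
Each receives 3.2 × 55 / 5 = 35.20 from the shared-resources pool.
Player 5 keeps 18 − 14 = 4, so Player 5's payoff is 4 + 35.20 = 39.20.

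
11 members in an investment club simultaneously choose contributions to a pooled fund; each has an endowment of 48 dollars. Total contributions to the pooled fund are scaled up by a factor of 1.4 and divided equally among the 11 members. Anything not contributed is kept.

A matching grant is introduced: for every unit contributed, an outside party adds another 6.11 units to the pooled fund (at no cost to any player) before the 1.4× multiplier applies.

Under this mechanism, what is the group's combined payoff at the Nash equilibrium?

The effective private return is 1.4 × 7.11 / 11 = 0.9049, which is still under 1, so the mechanism doesn't change anyone's dominant strategy: zero contribution.
Everyone keeps their endowment and the group total is 11 × 48 = 528.

528.00 dollars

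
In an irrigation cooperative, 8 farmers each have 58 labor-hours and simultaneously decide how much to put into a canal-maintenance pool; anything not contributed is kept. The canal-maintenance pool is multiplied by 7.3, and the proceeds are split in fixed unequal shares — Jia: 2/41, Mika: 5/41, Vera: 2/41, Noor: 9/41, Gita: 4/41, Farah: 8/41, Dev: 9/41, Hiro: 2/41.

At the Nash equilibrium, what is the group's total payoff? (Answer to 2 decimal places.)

Each unit j contributes comes back to j as 7.3 × (j's share), so j prefers to contribute only if that share exceeds 1/7.3 = 0.1370; otherwise keeping the unit dominates.
Noor, Farah and Dev are above the threshold, contributing 58 each; the remaining 5 contribute 0. Total contributed: 174.
The canal-maintenance pool pays out 7.3 × 174 = 1270.20 in total (split across the unequal shares, but the aggregate is all that matters for the group sum).
The 5 free-riders keep 58 each, adding 290. Group total = 290 + 1270.20 = 1560.20.

1560.20 labor-hours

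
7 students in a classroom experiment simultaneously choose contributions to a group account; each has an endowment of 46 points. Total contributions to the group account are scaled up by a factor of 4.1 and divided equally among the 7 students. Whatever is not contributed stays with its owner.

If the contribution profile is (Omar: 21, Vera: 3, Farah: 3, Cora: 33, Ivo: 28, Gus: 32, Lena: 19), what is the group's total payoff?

Total contributed: 21 + 3 + 3 + 33 + 28 + 32 + 19 = 139; total kept: 7 × 46 − 139 = 183.
The group account pays out 4.1 × 139 = 569.90 in aggregate.
Group total = 183 + 569.90 = 752.90.

752.90 points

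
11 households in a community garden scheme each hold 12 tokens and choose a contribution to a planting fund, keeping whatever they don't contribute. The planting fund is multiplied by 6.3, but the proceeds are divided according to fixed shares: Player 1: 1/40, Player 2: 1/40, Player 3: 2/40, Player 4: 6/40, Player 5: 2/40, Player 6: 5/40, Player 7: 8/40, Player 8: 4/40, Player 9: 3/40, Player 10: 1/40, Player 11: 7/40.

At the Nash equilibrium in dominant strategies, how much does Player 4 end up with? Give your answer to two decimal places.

34.68 tokens

Each unit j contributes comes back to j as 6.3 × (j's share), so j prefers to contribute only if that share exceeds 1/6.3 = 0.1587; otherwise keeping the unit dominates.
Player 7 and Player 11 are above the threshold, contributing 12 each; the remaining 9 contribute 0. Total contributed: 24.
Player 4 keeps 12 and receives 6.3 × 24 × 6/40 = 22.68 from the planting fund, for a payoff of 34.68.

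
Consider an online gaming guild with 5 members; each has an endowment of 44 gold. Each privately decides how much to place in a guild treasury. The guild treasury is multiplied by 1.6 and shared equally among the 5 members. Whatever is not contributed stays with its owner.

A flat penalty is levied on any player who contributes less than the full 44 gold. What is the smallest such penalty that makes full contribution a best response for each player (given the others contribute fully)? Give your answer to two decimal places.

29.92 gold

Given the others contribute fully, the best deviation is to contribute 0 (any partial contribution still incurs the fine and gives up units whose private return 0.3200 is below 1).
Deviating from 44 to 0 saves 44 gold but forfeits the deviator's share of the drop in the guild treasury: 1.6/5 × 44 = 14.08.
So the deviation gain is 44 − 14.08 = 29.92, and the fine must be at least 29.92 gold to wipe it out.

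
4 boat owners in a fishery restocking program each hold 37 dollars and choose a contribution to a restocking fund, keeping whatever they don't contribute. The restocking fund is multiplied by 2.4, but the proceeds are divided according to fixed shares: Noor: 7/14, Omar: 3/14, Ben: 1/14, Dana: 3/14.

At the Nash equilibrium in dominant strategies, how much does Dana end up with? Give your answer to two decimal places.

A player with share s gets back 2.4·s per unit contributed, so full contribution is dominant for anyone with s > 1/2.4 = 0.4167 and zero contribution is dominant for anyone below.
Only Noor (7/14) clears that bar, contributing 37; the remaining 3 contribute 0. Total contributed: 37.
Dana keeps 37 and receives 2.4 × 37 × 3/14 = 19.03 from the restocking fund, for a payoff of 56.03.

56.03 dollars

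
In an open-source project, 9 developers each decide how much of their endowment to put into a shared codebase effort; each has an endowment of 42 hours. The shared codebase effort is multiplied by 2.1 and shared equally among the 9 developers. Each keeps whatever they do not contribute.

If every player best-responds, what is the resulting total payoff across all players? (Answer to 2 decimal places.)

378.00 hours

Each contributed unit returns 2.1/9 = 0.2333 to its contributor — below 1 — so contributing 0 is dominant for every player. At the Nash equilibrium everyone keeps their 42, and the group total is 9 × 42 = 378.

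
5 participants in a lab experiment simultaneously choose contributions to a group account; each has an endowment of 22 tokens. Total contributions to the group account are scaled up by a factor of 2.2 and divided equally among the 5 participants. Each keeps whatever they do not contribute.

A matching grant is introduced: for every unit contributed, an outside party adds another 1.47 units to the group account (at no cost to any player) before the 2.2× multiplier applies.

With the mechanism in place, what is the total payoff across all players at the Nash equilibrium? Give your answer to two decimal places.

597.74 tokens

Under the mechanism each unit contributed yields 2.2 × 2.47 / 5 = 1.0868 back to its contributor per unit of net cost, which exceeds 1, making full contribution the dominant choice for everyone.
So the Nash equilibrium is full contribution by all 5; the group earns 2.2 × 2.47 × 110 = 597.74.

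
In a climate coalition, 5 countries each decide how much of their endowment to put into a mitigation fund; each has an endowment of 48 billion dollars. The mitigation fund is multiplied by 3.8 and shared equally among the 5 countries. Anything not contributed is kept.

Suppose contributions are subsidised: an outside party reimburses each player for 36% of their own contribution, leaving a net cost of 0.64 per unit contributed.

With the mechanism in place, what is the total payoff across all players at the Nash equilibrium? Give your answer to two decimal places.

998.40 billion dollars

Under the mechanism each unit contributed yields (3.8/5) / 0.64 = 1.1875 back to its contributor per unit of net cost, which exceeds 1, making full contribution the dominant choice for everyone.
So the Nash equilibrium is full contribution by all 5; the group earns 5 × (48 × 0.36 + 3.8 × 48) = 998.40.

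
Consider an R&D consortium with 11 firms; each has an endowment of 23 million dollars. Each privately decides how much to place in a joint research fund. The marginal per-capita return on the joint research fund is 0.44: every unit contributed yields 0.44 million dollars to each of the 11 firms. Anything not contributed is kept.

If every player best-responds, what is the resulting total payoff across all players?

253.00 million dollars

The private return per contributed unit is 0.44 < 1, so contributing 0 is dominant for every player. At the Nash equilibrium everyone keeps their 23, and the group total is 11 × 23 = 253.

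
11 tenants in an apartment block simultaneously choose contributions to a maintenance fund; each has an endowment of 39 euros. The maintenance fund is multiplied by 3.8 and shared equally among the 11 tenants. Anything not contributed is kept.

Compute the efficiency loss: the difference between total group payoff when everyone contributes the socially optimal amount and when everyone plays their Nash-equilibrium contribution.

Each contributed unit returns 3.8/11 = 0.3455 to its contributor — below 1 — so contributing 0 is dominant for every player. At the Nash equilibrium everyone keeps their 39, and the group total is 11 × 39 = 429.
Each contributed unit returns 3.800 to the group as a whole (0.3455 to each of 11 players), which exceeds 1, so the social optimum is full contribution: group total = 3.800 × 429 = 1630.20.
Efficiency loss = 1630.20 − 429 = 1201.20.

1201.20 euros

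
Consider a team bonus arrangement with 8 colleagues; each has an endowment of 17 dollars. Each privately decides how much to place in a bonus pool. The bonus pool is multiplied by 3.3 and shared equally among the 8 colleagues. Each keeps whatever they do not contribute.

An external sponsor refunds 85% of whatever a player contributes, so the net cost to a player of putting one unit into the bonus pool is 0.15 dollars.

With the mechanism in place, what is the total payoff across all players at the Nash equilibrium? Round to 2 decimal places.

564.40 dollars

With the mechanism, a contributed unit returns (3.3/8) / 0.15 = 2.7500 per unit of net cost to the contributor — now above 1 — so contributing fully is weakly dominant for every player.
So the Nash equilibrium is full contribution by all 8; the group earns 8 × (17 × 0.85 + 3.3 × 17) = 564.40.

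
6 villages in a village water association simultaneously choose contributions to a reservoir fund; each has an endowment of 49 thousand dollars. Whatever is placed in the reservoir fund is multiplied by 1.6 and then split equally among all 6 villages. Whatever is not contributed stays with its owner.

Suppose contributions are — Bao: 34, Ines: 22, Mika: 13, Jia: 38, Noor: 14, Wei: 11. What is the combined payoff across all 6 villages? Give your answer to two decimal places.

Total contributed: 34 + 22 + 13 + 38 + 14 + 11 = 132; total kept: 6 × 49 − 132 = 162.
The reservoir fund pays out 1.6 × 132 = 211.20 in aggregate.
Group total = 162 + 211.20 = 373.20.

373.20 thousand dollars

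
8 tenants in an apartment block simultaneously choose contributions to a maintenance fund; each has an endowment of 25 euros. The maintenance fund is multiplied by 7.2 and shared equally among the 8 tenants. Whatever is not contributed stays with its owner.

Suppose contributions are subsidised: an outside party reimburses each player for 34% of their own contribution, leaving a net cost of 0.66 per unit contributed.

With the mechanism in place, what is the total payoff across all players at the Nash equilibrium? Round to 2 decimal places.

Under the mechanism each unit contributed yields (7.2/8) / 0.66 = 1.3636 back to its contributor per unit of net cost, which exceeds 1, making full contribution the dominant choice for everyone.
At the Nash equilibrium everyone contributes 25. Group total payoff = 8 × (25 × 0.34 + 7.2 × 25) = 1508.00.

1508.00 euros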